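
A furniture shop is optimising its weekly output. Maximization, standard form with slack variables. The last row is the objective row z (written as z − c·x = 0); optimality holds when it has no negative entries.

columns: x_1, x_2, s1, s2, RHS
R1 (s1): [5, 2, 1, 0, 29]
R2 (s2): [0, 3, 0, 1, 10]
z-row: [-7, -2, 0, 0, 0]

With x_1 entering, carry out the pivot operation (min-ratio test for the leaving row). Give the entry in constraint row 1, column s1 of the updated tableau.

Ratio test on column x_1 — row 1: 29/5 = 29/5; row 2: entry 0 ≤ 0. Minimum is 29/5 at row 1 (s1 leaves); pivot element 5.
Divide row 1 by 5; eliminate column x_1 from the other rows.
In the new row 1, the s1 entry is the old entry divided by the pivot: 1/5 = 1/5.

1/5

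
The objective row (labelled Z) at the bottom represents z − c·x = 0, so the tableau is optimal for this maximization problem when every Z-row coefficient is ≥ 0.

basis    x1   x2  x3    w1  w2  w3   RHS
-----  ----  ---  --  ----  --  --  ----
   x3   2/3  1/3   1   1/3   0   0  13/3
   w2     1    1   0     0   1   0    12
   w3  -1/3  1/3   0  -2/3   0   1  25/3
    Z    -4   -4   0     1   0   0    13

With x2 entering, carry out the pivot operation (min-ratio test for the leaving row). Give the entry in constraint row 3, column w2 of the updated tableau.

Ratio test on column x2 — row 1: (13/3)/(1/3) = 13; row 2: 12/1 = 12; row 3: (25/3)/(1/3) = 25. Minimum is 12 at row 2 (w2 leaves); pivot element 1.
Divide row 2 by 1; eliminate column x2 from the other rows.
Row 3 update in column w2: 0 − (1/3)·1 = -1/3.

-1/3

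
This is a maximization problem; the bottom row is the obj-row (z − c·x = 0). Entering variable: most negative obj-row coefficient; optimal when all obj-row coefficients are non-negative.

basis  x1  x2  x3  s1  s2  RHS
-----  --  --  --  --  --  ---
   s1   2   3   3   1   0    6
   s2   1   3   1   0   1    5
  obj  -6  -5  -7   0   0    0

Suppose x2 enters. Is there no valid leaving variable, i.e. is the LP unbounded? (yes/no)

no

Column x2 has positive entries in row(s) 1, 2, so the ratio test bounds it — not unbounded.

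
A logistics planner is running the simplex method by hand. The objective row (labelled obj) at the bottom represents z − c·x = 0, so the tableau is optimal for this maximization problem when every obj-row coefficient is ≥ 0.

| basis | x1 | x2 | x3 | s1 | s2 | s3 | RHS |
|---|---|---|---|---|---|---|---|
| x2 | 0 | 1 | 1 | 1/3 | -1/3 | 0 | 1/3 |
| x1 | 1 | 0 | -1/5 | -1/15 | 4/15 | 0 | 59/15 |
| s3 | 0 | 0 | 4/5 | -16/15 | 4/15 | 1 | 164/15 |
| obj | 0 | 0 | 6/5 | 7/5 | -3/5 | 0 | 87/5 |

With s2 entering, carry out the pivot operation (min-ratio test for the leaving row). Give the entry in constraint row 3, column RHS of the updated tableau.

Ratio test on column s2 — row 1: entry -1/3 ≤ 0; row 2: (59/15)/(4/15) = 59/4; row 3: (164/15)/(4/15) = 41. Minimum is 59/4 at row 2 (x1 leaves); pivot element 4/15.
Divide row 2 by 4/15; eliminate column s2 from the other rows.
Row 3 update in column RHS: 164/15 − (4/15)·(59/4) = 7.

7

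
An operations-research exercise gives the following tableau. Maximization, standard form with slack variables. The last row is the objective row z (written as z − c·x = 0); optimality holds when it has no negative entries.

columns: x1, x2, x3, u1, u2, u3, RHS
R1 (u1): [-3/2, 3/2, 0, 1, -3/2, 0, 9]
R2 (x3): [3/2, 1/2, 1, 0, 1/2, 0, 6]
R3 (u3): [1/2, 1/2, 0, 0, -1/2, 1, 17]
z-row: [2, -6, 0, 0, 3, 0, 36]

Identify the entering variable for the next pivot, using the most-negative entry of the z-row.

Negative z-row entries: x2: -6.
The most negative is -6 in column x2, so x2 enters.

x2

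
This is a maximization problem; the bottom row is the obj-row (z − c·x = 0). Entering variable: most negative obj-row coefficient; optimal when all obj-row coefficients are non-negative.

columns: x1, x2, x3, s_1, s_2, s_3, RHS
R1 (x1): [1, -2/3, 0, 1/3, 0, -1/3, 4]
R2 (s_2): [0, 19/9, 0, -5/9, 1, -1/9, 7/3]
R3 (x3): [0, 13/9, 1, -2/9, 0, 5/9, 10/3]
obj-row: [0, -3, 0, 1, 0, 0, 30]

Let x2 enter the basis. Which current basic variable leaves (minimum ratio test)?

s_2

Column x2 entries and ratios — x1: -2/3 ≤ 0, skip; s_2: (7/3)/(19/9) = 21/19; x3: (10/3)/(13/9) = 30/13.
Smallest ratio is 21/19 in the row of s_2, so s_2 leaves.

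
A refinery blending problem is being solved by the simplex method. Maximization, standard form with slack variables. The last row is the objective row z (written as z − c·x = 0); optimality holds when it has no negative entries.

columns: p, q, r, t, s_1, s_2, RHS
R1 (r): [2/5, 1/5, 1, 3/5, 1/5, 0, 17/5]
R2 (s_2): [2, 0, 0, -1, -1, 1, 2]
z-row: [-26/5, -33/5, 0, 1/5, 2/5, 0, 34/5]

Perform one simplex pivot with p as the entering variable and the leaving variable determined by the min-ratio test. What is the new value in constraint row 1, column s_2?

-1/5

Ratio test on column p — row 1: (17/5)/(2/5) = 17/2; row 2: 2/2 = 1. Minimum is 1 at row 2 (s_2 leaves); pivot element 2.
Divide row 2 by 2; eliminate column p from the other rows.
Row 1 update in column s_2: 0 − (2/5)·(1/2) = -1/5.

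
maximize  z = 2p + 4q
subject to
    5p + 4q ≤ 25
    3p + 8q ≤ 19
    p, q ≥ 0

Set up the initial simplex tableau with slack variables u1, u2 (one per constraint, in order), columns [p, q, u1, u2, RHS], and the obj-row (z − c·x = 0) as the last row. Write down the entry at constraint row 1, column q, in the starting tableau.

Constraint 1 has coefficient 4 on q.

4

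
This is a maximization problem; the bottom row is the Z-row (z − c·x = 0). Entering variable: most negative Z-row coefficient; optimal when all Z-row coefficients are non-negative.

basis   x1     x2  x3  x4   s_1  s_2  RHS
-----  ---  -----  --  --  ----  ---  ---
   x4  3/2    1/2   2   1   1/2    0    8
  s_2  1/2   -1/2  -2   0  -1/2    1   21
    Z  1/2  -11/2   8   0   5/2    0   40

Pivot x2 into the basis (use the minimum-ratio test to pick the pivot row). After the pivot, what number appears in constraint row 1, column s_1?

1

Ratio test on column x2 — row 1: 8/(1/2) = 16; row 2: entry -1/2 ≤ 0. Minimum is 16 at row 1 (x4 leaves); pivot element 1/2.
Divide row 1 by 1/2; eliminate column x2 from the other rows.
In the new row 1, the s_1 entry is the old entry divided by the pivot: (1/2)/(1/2) = 1.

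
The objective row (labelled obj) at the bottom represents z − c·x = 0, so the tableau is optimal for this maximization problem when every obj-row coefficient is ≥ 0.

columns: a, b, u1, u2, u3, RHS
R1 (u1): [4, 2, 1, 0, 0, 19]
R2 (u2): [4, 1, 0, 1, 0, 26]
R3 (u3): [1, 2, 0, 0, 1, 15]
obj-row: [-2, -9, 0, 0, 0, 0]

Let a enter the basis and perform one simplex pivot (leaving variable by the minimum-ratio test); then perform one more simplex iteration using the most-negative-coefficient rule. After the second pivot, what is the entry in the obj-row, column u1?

-5/6

Ratio test on column a — row 1: 19/4 = 19/4; row 2: 26/4 = 13/2; row 3: 15/1 = 15. Minimum is 19/4 at row 1 (u1 leaves); pivot element 4.
Divide row 1 by 4; eliminate column a from the other rows.
Second iteration: most negative obj-row entry is -8 in column b, so b enters.
Ratio test on column b — row 1: (19/4)/(1/2) = 19/2; row 2: entry -1 ≤ 0; row 3: (41/4)/(3/2) = 41/6. Minimum is 41/6 at row 3 (u3 leaves); pivot element 3/2.
Divide row 3 by 3/2; eliminate column b from the other rows.
After both pivots, the entry at the obj-row, column u1 is -5/6.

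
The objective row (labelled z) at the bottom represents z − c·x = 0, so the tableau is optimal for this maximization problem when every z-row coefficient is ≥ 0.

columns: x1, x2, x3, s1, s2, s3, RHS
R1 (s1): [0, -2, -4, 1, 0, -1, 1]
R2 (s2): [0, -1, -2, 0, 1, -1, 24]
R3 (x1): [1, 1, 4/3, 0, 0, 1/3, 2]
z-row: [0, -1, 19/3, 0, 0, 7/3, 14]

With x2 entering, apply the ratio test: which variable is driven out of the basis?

x1

Column x2 entries and ratios — s1: -2 ≤ 0, skip; s2: -1 ≤ 0, skip; x1: 2/1 = 2.
Smallest ratio is 2 in the row of x1, so x1 leaves.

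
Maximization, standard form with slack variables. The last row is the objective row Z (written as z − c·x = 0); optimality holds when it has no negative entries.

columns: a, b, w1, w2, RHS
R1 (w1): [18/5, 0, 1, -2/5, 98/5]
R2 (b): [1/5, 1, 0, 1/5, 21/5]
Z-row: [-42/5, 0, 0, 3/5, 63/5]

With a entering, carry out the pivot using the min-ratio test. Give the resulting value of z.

175/3

Ratio test on column a — row 1: (98/5)/(18/5) = 49/9; row 2: (21/5)/(1/5) = 21. Minimum is 49/9 at row 1 (w1 leaves); pivot element 18/5.
Pivot on row 1; the Z-row RHS becomes 63/5 − (-42/5)·(49/9) = 175/3.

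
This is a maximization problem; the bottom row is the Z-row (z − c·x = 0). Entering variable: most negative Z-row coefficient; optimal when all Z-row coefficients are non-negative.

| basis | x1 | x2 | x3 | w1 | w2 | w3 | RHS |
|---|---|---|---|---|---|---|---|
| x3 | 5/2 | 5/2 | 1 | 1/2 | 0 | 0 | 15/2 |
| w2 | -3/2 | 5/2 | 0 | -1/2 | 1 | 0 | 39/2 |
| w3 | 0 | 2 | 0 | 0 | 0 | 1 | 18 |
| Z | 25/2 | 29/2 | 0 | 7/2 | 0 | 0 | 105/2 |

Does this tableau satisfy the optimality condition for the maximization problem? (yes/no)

yes

Every Z-row coefficient is ≥ 0, so the tableau is optimal.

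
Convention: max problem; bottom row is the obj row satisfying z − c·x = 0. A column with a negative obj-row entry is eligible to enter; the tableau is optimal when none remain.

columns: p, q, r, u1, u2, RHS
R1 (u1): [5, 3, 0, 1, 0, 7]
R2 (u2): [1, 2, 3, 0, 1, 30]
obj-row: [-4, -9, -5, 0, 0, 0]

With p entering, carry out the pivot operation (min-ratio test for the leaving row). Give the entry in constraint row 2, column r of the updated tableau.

3

Ratio test on column p — row 1: 7/5 = 7/5; row 2: 30/1 = 30. Minimum is 7/5 at row 1 (u1 leaves); pivot element 5.
Divide row 1 by 5; eliminate column p from the other rows.
Row 2 update in column r: 3 − 1·0 = 3.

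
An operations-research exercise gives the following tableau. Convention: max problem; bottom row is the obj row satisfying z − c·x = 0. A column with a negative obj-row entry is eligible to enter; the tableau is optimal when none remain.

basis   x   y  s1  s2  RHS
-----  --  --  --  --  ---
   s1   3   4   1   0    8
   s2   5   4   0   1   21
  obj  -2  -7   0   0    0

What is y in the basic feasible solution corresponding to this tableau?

y is not in the basis, so in the current basic feasible solution y = 0.

0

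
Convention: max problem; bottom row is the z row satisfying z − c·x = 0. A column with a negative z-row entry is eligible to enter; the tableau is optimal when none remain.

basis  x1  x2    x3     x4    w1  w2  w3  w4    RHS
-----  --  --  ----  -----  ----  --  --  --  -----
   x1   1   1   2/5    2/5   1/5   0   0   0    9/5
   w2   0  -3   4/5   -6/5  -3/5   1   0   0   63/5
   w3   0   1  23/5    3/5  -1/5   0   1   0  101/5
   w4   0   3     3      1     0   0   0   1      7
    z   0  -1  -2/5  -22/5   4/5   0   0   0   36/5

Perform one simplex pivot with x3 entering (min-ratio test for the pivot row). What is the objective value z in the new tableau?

122/15

Ratio test on column x3 — row 1: (9/5)/(2/5) = 9/2; row 2: (63/5)/(4/5) = 63/4; row 3: (101/5)/(23/5) = 101/23; row 4: 7/3 = 7/3. Minimum is 7/3 at row 4 (w4 leaves); pivot element 3.
Pivot on row 4; the z-row RHS becomes 36/5 − (-2/5)·(7/3) = 122/15.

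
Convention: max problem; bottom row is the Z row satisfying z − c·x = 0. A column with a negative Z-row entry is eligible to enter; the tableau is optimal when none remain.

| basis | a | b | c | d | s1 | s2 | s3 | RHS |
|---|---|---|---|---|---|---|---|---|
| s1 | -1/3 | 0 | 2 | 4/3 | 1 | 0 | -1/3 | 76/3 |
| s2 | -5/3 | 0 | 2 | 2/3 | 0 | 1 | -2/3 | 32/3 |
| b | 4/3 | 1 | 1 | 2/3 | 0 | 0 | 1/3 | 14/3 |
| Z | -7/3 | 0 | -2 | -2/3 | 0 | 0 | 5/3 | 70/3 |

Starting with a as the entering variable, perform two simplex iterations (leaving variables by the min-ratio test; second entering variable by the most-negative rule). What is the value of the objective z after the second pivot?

98/3

Ratio test on column a — row 1: entry -1/3 ≤ 0; row 2: entry -5/3 ≤ 0; row 3: (14/3)/(4/3) = 7/2. Minimum is 7/2 at row 3 (b leaves); pivot element 4/3.
Pivot on row 3; the Z-row RHS becomes 70/3 − (-7/3)·(7/2) = 63/2.
Next entering variable (most negative Z-row entry -1/4): c.
Ratio test on column c — row 1: (53/2)/(9/4) = 106/9; row 2: (33/2)/(13/4) = 66/13; row 3: (7/2)/(3/4) = 14/3. Minimum is 14/3 at row 3 (a leaves); pivot element 3/4.
After the second pivot the Z-row RHS is 63/2 − (-1/4)·(14/3) = 98/3.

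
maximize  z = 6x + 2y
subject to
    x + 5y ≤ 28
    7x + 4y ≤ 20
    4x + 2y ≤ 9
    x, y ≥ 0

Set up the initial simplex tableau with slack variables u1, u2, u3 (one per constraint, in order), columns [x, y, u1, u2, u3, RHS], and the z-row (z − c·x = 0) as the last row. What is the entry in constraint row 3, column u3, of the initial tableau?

Slack u3 belongs to constraint 3; its column is the unit vector e_3, so the entry in row 3 is 1.

1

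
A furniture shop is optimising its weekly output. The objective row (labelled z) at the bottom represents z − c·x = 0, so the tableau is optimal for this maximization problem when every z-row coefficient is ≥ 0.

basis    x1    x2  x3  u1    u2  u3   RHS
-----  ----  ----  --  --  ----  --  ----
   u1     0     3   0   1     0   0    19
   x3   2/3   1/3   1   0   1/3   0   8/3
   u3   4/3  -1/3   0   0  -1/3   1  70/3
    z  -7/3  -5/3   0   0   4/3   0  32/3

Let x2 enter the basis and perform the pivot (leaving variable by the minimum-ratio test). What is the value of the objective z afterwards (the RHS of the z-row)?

Ratio test on column x2 — row 1: 19/3 = 19/3; row 2: (8/3)/(1/3) = 8; row 3: entry -1/3 ≤ 0. Minimum is 19/3 at row 1 (u1 leaves); pivot element 3.
Pivot on row 1; the z-row RHS becomes 32/3 − (-5/3)·(19/3) = 191/9.

191/9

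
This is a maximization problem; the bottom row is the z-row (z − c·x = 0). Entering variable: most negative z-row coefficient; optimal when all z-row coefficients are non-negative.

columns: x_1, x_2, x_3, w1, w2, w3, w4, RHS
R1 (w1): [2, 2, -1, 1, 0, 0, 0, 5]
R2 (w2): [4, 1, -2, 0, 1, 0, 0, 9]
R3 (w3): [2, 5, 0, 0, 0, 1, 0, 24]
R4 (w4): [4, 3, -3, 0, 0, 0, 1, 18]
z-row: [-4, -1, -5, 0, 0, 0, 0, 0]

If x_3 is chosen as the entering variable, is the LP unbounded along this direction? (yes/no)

Every constraint-row entry in column x_3 is ≤ 0, so increasing x_3 is unbounded.

yes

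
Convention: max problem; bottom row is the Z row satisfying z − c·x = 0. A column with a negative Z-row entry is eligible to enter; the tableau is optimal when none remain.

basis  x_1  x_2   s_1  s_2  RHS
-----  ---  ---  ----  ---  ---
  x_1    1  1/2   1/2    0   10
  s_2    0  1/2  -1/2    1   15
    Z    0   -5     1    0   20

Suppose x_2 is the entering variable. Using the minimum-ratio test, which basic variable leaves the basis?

Column x_2 entries and ratios — x_1: 10/(1/2) = 20; s_2: 15/(1/2) = 30.
Smallest ratio is 20 in the row of x_1, so x_1 leaves.

x_1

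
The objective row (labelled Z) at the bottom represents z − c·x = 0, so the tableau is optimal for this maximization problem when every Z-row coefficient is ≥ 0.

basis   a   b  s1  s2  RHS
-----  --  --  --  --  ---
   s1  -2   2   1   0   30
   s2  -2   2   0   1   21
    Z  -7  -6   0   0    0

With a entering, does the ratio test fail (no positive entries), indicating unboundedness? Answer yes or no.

yes

Every constraint-row entry in column a is ≤ 0, so increasing a is unbounded.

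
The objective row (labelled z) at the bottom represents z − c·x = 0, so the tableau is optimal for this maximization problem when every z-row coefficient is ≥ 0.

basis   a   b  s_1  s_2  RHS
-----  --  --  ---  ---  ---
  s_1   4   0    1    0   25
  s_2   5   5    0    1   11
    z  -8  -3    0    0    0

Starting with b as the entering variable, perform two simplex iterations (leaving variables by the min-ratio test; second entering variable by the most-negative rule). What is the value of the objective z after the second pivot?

88/5

Ratio test on column b — row 1: entry 0 ≤ 0; row 2: 11/5 = 11/5. Minimum is 11/5 at row 2 (s_2 leaves); pivot element 5.
Pivot on row 2; the z-row RHS becomes 0 − (-3)·(11/5) = 33/5.
Next entering variable (most negative z-row entry -5): a.
Ratio test on column a — row 1: 25/4 = 25/4; row 2: (11/5)/1 = 11/5. Minimum is 11/5 at row 2 (b leaves); pivot element 1.
After the second pivot the z-row RHS is 33/5 − (-5)·(11/5) = 88/5.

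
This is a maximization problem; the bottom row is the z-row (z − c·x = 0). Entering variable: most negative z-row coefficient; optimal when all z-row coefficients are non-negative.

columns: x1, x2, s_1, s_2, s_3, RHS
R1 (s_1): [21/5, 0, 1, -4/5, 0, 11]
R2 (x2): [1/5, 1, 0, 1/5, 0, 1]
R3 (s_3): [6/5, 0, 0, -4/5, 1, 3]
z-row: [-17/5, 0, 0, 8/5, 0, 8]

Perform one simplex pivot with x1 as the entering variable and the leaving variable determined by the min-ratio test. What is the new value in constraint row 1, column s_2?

2

Ratio test on column x1 — row 1: 11/(21/5) = 55/21; row 2: 1/(1/5) = 5; row 3: 3/(6/5) = 5/2. Minimum is 5/2 at row 3 (s_3 leaves); pivot element 6/5.
Divide row 3 by 6/5; eliminate column x1 from the other rows.
Row 1 update in column s_2: -4/5 − (21/5)·(-2/3) = 2.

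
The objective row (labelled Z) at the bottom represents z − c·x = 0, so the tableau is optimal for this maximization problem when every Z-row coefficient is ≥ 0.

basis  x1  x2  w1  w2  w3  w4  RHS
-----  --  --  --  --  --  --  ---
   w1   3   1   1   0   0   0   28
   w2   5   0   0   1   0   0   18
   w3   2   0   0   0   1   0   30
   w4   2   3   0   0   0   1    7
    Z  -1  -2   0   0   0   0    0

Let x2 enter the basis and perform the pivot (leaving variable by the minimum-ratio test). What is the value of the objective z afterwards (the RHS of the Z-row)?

14/3

Ratio test on column x2 — row 1: 28/1 = 28; row 2: entry 0 ≤ 0; row 3: entry 0 ≤ 0; row 4: 7/3 = 7/3. Minimum is 7/3 at row 4 (w4 leaves); pivot element 3.
Pivot on row 4; the Z-row RHS becomes 0 − (-2)·(7/3) = 14/3.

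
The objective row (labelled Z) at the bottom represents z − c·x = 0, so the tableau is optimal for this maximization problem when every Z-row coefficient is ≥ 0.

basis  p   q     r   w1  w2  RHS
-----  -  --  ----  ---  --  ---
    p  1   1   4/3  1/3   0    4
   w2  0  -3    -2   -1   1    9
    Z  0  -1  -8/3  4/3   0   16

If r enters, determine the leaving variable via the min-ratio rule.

p

Column r entries and ratios — p: 4/(4/3) = 3; w2: -2 ≤ 0, skip.
Smallest ratio is 3 in the row of p, so p leaves.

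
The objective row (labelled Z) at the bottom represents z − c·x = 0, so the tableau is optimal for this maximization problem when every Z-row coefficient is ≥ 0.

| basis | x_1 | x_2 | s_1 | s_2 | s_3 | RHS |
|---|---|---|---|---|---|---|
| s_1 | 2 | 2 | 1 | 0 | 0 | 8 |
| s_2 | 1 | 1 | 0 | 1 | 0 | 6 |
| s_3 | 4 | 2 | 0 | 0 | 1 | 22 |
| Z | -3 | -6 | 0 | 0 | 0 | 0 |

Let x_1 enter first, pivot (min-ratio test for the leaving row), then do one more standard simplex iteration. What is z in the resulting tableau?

Ratio test on column x_1 — row 1: 8/2 = 4; row 2: 6/1 = 6; row 3: 22/4 = 11/2. Minimum is 4 at row 1 (s_1 leaves); pivot element 2.
Pivot on row 1; the Z-row RHS becomes 0 − (-3)·4 = 12.
Next entering variable (most negative Z-row entry -3): x_2.
Ratio test on column x_2 — row 1: 4/1 = 4; row 2: entry 0 ≤ 0; row 3: entry -2 ≤ 0. Minimum is 4 at row 1 (x_1 leaves); pivot element 1.
After the second pivot the Z-row RHS is 12 − (-3)·4 = 24.

24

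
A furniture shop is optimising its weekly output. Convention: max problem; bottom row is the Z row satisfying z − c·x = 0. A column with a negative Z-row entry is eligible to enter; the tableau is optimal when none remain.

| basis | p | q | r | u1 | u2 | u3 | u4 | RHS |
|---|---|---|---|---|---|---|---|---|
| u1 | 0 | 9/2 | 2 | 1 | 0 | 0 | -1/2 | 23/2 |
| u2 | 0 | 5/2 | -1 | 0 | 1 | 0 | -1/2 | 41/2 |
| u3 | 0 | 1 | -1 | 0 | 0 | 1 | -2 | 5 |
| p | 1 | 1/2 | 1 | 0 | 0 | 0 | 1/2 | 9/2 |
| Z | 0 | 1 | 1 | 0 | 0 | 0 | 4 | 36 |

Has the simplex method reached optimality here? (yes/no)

yes

Every Z-row coefficient is ≥ 0, so the tableau is optimal.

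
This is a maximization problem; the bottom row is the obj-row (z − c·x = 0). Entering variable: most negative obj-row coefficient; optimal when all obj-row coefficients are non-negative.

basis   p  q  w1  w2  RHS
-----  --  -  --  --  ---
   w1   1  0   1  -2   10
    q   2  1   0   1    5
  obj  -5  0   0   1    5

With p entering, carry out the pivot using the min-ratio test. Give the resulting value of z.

35/2

Ratio test on column p — row 1: 10/1 = 10; row 2: 5/2 = 5/2. Minimum is 5/2 at row 2 (q leaves); pivot element 2.
Pivot on row 2; the obj-row RHS becomes 5 − (-5)·(5/2) = 35/2.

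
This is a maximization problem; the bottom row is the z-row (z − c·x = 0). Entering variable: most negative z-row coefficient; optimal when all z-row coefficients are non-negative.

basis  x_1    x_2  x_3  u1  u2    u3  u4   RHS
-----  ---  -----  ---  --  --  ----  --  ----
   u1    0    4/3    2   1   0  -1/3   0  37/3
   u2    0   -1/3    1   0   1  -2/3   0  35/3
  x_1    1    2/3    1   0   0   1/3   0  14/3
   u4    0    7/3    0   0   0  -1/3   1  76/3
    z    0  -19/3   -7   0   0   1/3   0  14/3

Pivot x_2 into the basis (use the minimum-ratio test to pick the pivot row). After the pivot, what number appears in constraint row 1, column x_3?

Ratio test on column x_2 — row 1: (37/3)/(4/3) = 37/4; row 2: entry -1/3 ≤ 0; row 3: (14/3)/(2/3) = 7; row 4: (76/3)/(7/3) = 76/7. Minimum is 7 at row 3 (x_1 leaves); pivot element 2/3.
Divide row 3 by 2/3; eliminate column x_2 from the other rows.
Row 1 update in column x_3: 2 − (4/3)·(3/2) = 0.

0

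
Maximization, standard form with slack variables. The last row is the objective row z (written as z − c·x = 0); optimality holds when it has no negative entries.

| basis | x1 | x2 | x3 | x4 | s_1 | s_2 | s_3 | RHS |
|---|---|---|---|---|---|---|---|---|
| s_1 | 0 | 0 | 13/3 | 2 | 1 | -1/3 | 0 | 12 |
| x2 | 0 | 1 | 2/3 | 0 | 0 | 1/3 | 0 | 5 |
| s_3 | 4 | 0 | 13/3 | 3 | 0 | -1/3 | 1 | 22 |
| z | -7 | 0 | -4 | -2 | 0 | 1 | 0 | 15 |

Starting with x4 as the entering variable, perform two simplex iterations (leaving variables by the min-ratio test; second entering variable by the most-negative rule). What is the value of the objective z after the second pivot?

34

Ratio test on column x4 — row 1: 12/2 = 6; row 2: entry 0 ≤ 0; row 3: 22/3 = 22/3. Minimum is 6 at row 1 (s_1 leaves); pivot element 2.
Pivot on row 1; the z-row RHS becomes 15 − (-2)·6 = 27.
Next entering variable (most negative z-row entry -7): x1.
Ratio test on column x1 — row 1: entry 0 ≤ 0; row 2: entry 0 ≤ 0; row 3: 4/4 = 1. Minimum is 1 at row 3 (s_3 leaves); pivot element 4.
After the second pivot the z-row RHS is 27 − (-7)·1 = 34.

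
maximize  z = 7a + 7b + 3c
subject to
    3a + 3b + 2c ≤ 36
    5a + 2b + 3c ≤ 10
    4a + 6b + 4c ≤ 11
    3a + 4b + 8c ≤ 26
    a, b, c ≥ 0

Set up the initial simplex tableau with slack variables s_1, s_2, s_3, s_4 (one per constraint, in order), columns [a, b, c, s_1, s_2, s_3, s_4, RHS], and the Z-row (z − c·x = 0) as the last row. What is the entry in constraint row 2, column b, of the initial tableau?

Constraint 2 has coefficient 2 on b.

2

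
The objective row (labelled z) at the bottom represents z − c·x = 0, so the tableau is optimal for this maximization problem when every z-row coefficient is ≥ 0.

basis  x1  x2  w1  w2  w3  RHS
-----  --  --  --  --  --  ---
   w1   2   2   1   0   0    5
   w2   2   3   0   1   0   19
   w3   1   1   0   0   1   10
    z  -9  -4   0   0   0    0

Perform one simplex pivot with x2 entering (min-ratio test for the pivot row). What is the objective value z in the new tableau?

10

Ratio test on column x2 — row 1: 5/2 = 5/2; row 2: 19/3 = 19/3; row 3: 10/1 = 10. Minimum is 5/2 at row 1 (w1 leaves); pivot element 2.
Pivot on row 1; the z-row RHS becomes 0 − (-4)·(5/2) = 10.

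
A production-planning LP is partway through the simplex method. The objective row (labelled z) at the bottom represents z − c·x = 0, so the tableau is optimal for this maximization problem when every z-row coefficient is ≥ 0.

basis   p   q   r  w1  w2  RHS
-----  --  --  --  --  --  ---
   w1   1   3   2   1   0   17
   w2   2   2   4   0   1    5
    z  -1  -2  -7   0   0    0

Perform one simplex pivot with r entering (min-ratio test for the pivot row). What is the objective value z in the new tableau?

Ratio test on column r — row 1: 17/2 = 17/2; row 2: 5/4 = 5/4. Minimum is 5/4 at row 2 (w2 leaves); pivot element 4.
Pivot on row 2; the z-row RHS becomes 0 − (-7)·(5/4) = 35/4.

35/4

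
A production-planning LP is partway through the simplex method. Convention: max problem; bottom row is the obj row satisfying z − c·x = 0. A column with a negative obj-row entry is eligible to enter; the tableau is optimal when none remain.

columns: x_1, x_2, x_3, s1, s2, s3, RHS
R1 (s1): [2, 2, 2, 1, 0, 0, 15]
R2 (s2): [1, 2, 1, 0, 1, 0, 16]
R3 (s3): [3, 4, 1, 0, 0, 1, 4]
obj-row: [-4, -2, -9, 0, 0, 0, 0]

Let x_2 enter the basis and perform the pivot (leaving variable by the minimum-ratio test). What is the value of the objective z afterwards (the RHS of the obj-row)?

2

Ratio test on column x_2 — row 1: 15/2 = 15/2; row 2: 16/2 = 8; row 3: 4/4 = 1. Minimum is 1 at row 3 (s3 leaves); pivot element 4.
Pivot on row 3; the obj-row RHS becomes 0 − (-2)·1 = 2.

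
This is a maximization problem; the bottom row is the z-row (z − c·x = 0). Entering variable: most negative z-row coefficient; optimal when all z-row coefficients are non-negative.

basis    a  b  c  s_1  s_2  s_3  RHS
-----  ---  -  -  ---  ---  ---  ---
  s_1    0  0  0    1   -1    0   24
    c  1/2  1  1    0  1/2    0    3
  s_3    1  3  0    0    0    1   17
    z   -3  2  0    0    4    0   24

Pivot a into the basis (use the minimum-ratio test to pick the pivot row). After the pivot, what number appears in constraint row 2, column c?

Ratio test on column a — row 1: entry 0 ≤ 0; row 2: 3/(1/2) = 6; row 3: 17/1 = 17. Minimum is 6 at row 2 (c leaves); pivot element 1/2.
Divide row 2 by 1/2; eliminate column a from the other rows.
In the new row 2, the c entry is the old entry divided by the pivot: 1/(1/2) = 2.

2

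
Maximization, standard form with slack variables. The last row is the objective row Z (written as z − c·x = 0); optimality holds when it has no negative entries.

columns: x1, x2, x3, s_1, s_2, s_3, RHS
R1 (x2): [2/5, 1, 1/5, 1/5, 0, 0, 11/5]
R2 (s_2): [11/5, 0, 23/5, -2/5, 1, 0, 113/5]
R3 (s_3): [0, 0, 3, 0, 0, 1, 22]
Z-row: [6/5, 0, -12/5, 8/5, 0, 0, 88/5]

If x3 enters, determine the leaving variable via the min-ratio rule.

Column x3 entries and ratios — x2: (11/5)/(1/5) = 11; s_2: (113/5)/(23/5) = 113/23; s_3: 22/3 = 22/3.
Smallest ratio is 113/23 in the row of s_2, so s_2 leaves.

s_2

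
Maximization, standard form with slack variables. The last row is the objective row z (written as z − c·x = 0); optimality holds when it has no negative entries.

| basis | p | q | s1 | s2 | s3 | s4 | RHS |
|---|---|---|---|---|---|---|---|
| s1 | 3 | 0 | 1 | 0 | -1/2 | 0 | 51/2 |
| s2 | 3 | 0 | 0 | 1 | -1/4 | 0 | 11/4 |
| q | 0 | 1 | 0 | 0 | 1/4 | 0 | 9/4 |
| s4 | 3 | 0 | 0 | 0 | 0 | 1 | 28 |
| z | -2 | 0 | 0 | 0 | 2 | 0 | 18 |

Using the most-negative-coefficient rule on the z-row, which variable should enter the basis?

Negative z-row entries: p: -2.
The most negative is -2 in column p, so p enters.

p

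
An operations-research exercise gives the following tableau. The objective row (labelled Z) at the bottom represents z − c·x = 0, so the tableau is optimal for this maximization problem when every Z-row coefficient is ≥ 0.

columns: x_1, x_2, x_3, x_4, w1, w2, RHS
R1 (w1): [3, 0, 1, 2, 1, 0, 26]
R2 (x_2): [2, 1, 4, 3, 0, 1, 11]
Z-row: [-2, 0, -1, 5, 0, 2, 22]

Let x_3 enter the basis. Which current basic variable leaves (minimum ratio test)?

x_2

Column x_3 entries and ratios — w1: 26/1 = 26; x_2: 11/4 = 11/4.
Smallest ratio is 11/4 in the row of x_2, so x_2 leaves.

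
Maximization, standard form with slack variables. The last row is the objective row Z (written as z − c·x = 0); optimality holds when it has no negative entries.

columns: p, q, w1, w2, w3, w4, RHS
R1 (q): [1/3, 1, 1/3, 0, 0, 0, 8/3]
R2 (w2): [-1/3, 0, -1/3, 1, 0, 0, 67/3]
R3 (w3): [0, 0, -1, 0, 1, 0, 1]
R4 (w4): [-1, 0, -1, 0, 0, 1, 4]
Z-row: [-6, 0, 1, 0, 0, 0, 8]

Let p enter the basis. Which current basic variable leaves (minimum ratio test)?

q

Column p entries and ratios — q: (8/3)/(1/3) = 8; w2: -1/3 ≤ 0, skip; w3: 0 ≤ 0, skip; w4: -1 ≤ 0, skip.
Smallest ratio is 8 in the row of q, so q leaves.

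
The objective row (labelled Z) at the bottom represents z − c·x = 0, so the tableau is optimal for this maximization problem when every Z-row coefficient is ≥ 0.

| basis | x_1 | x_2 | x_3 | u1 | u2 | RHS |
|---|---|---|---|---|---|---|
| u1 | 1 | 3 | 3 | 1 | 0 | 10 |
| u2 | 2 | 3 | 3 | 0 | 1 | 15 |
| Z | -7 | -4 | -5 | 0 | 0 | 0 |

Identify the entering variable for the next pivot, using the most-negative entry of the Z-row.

Negative Z-row entries: x_1: -7, x_2: -4, x_3: -5.
The most negative is -7 in column x_1, so x_1 enters.

x_1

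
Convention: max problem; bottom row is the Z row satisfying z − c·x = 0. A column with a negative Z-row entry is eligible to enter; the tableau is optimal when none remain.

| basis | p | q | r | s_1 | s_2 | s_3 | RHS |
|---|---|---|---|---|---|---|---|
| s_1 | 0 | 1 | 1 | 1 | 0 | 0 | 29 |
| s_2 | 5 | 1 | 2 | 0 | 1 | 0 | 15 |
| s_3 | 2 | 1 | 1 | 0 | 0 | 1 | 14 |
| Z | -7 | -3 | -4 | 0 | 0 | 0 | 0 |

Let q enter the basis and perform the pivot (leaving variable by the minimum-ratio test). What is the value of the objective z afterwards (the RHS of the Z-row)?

42

Ratio test on column q — row 1: 29/1 = 29; row 2: 15/1 = 15; row 3: 14/1 = 14. Minimum is 14 at row 3 (s_3 leaves); pivot element 1.
Pivot on row 3; the Z-row RHS becomes 0 − (-3)·14 = 42.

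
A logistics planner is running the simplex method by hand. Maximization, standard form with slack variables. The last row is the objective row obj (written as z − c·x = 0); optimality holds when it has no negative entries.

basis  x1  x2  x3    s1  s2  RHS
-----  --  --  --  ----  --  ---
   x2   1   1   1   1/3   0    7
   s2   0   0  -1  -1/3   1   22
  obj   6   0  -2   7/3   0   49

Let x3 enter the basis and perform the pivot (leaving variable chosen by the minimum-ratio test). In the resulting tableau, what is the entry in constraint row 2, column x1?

1

Ratio test on column x3 — row 1: 7/1 = 7; row 2: entry -1 ≤ 0. Minimum is 7 at row 1 (x2 leaves); pivot element 1.
Divide row 1 by 1; eliminate column x3 from the other rows.
Row 2 update in column x1: 0 − (-1)·1 = 1.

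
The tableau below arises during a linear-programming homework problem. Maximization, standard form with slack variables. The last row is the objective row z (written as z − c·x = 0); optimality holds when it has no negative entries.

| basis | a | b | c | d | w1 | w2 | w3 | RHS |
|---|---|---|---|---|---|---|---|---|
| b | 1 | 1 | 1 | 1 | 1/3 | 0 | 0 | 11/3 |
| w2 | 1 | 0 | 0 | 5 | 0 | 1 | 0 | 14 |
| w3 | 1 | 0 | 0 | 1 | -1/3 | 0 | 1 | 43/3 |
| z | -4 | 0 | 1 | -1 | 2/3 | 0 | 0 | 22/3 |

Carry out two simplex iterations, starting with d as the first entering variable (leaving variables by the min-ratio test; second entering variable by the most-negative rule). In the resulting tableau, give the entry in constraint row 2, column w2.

1/4

Ratio test on column d — row 1: (11/3)/1 = 11/3; row 2: 14/5 = 14/5; row 3: (43/3)/1 = 43/3. Minimum is 14/5 at row 2 (w2 leaves); pivot element 5.
Divide row 2 by 5; eliminate column d from the other rows.
Second iteration: most negative z-row entry is -19/5 in column a, so a enters.
Ratio test on column a — row 1: (13/15)/(4/5) = 13/12; row 2: (14/5)/(1/5) = 14; row 3: (173/15)/(4/5) = 173/12. Minimum is 13/12 at row 1 (b leaves); pivot element 4/5.
Divide row 1 by 4/5; eliminate column a from the other rows.
After both pivots, the entry at constraint row 2, column w2 is 1/4.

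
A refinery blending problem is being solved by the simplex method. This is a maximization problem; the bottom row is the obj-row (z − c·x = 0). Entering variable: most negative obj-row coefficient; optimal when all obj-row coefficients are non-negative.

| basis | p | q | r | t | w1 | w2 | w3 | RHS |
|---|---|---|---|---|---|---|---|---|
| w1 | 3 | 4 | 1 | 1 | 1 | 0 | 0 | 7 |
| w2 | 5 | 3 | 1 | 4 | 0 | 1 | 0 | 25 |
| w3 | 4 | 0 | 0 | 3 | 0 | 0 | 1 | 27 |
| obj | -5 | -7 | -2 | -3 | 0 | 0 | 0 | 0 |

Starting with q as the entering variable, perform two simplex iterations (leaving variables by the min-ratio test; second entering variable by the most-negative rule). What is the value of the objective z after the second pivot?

258/13

Ratio test on column q — row 1: 7/4 = 7/4; row 2: 25/3 = 25/3; row 3: entry 0 ≤ 0. Minimum is 7/4 at row 1 (w1 leaves); pivot element 4.
Pivot on row 1; the obj-row RHS becomes 0 − (-7)·(7/4) = 49/4.
Next entering variable (most negative obj-row entry -5/4): t.
Ratio test on column t — row 1: (7/4)/(1/4) = 7; row 2: (79/4)/(13/4) = 79/13; row 3: 27/3 = 9. Minimum is 79/13 at row 2 (w2 leaves); pivot element 13/4.
After the second pivot the obj-row RHS is 49/4 − (-5/4)·(79/13) = 258/13.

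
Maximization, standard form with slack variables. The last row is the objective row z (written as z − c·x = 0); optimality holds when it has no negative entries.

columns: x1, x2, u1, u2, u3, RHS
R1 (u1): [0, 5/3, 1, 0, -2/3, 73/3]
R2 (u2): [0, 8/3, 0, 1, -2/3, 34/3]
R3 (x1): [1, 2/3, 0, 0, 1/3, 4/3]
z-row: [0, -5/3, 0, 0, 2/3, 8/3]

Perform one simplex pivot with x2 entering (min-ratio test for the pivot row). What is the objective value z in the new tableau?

6

Ratio test on column x2 — row 1: (73/3)/(5/3) = 73/5; row 2: (34/3)/(8/3) = 17/4; row 3: (4/3)/(2/3) = 2. Minimum is 2 at row 3 (x1 leaves); pivot element 2/3.
Pivot on row 3; the z-row RHS becomes 8/3 − (-5/3)·2 = 6.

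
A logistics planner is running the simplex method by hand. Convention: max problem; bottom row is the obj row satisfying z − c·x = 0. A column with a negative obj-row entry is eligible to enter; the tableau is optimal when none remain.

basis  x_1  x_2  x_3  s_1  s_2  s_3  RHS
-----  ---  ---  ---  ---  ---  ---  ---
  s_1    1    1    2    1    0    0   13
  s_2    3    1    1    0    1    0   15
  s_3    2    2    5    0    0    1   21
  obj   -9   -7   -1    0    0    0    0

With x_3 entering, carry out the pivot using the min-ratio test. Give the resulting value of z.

Ratio test on column x_3 — row 1: 13/2 = 13/2; row 2: 15/1 = 15; row 3: 21/5 = 21/5. Minimum is 21/5 at row 3 (s_3 leaves); pivot element 5.
Pivot on row 3; the obj-row RHS becomes 0 − (-1)·(21/5) = 21/5.

21/5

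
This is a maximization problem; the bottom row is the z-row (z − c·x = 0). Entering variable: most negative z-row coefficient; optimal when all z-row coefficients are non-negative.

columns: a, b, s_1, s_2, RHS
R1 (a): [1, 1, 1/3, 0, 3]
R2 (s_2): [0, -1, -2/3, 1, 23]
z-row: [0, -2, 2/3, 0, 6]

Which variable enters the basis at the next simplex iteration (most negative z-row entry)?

Negative z-row entries: b: -2.
The most negative is -2 in column b, so b enters.

b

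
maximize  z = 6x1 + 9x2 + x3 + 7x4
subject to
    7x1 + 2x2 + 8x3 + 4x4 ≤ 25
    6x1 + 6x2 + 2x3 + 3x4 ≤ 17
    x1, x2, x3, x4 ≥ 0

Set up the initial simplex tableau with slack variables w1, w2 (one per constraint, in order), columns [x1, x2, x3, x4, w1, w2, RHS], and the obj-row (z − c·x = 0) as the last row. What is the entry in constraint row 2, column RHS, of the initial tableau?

17

The RHS of constraint 2 is b_2 = 17.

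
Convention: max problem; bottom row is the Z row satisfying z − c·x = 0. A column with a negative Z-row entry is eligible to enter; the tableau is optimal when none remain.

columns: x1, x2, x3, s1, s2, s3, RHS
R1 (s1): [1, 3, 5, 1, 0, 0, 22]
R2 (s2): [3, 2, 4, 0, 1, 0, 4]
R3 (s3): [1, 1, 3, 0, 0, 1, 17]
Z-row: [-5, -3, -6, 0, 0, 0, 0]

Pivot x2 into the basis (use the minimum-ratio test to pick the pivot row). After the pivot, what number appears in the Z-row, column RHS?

6

Ratio test on column x2 — row 1: 22/3 = 22/3; row 2: 4/2 = 2; row 3: 17/1 = 17. Minimum is 2 at row 2 (s2 leaves); pivot element 2.
Divide row 2 by 2; eliminate column x2 from the other rows.
Z-row update in column RHS: 0 − (-3)·2 = 6.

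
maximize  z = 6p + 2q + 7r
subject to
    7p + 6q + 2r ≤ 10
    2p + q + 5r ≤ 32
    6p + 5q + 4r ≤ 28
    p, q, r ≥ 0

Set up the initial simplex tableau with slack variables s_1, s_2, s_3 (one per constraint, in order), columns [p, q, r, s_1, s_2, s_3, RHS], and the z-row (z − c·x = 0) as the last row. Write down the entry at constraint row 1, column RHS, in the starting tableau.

10

The RHS of constraint 1 is b_1 = 10.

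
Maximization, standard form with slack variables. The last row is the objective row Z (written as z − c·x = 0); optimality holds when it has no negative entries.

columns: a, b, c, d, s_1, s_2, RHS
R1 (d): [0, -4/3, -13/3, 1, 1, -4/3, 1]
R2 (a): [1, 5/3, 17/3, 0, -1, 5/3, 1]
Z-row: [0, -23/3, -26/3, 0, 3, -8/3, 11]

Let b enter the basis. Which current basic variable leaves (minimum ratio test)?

Column b entries and ratios — d: -4/3 ≤ 0, skip; a: 1/(5/3) = 3/5.
Smallest ratio is 3/5 in the row of a, so a leaves.

a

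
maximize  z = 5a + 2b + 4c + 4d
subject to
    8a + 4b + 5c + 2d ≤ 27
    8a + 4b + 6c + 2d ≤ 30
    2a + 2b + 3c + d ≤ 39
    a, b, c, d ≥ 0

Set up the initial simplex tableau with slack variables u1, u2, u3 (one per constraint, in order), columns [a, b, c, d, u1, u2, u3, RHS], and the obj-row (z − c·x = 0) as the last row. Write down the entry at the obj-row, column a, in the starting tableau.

The obj-row carries the negated objective coefficients: the a entry is -5.

-5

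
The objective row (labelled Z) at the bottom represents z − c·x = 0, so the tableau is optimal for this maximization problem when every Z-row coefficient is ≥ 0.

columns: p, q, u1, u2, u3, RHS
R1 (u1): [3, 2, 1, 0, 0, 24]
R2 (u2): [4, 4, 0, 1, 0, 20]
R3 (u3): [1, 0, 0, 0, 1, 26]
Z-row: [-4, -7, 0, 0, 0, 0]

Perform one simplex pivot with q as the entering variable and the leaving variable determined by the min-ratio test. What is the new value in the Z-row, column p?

3

Ratio test on column q — row 1: 24/2 = 12; row 2: 20/4 = 5; row 3: entry 0 ≤ 0. Minimum is 5 at row 2 (u2 leaves); pivot element 4.
Divide row 2 by 4; eliminate column q from the other rows.
Z-row update in column p: -4 − (-7)·1 = 3.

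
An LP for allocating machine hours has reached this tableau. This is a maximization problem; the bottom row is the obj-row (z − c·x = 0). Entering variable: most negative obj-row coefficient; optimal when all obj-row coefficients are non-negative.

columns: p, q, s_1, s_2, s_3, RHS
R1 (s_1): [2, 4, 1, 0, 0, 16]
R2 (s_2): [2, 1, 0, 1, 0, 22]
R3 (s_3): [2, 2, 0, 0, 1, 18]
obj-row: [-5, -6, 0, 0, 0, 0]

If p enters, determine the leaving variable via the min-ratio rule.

s_1

Column p entries and ratios — s_1: 16/2 = 8; s_2: 22/2 = 11; s_3: 18/2 = 9.
Smallest ratio is 8 in the row of s_1, so s_1 leaves.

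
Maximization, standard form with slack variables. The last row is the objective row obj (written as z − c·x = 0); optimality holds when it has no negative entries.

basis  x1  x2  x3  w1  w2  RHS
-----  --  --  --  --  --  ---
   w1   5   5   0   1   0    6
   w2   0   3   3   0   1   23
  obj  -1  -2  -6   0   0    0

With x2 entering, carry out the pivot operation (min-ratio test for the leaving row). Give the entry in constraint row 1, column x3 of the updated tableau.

0

Ratio test on column x2 — row 1: 6/5 = 6/5; row 2: 23/3 = 23/3. Minimum is 6/5 at row 1 (w1 leaves); pivot element 5.
Divide row 1 by 5; eliminate column x2 from the other rows.
In the new row 1, the x3 entry is the old entry divided by the pivot: 0/5 = 0.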